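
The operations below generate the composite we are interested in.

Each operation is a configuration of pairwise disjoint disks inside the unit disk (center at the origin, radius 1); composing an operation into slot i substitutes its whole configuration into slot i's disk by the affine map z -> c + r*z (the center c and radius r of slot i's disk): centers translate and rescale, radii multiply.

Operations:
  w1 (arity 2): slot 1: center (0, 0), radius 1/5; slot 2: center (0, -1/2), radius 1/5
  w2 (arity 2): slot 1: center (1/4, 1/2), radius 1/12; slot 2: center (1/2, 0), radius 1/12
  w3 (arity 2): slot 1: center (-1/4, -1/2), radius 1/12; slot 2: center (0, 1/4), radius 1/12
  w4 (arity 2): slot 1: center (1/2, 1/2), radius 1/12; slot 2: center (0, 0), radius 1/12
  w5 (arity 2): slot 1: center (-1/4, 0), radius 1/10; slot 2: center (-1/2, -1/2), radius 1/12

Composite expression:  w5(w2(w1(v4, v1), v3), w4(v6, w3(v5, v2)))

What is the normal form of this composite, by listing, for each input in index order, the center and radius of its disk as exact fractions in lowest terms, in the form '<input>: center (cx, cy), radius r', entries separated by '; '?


v1: center (-9/40, 11/240), radius 1/600; v2: center (-1/2, -287/576), radius 1/1728; v3: center (-1/5, 0), radius 1/120; v4: center (-9/40, 1/20), radius 1/600; v5: center (-289/576, -145/288), radius 1/1728; v6: center (-11/24, -11/24), radius 1/144

Follow each v-input down from w5: c' goes to c + r*c', radius to r*r'.
input v4: composing its 3 substitution steps yields center (-9/40, 1/20), radius 1/600
input v1: composing its 3 substitution steps yields center (-9/40, 11/240), radius 1/600
input v3: composing its 2 substitution steps yields center (-1/5, 0), radius 1/120
input v6: composing its 2 substitution steps yields center (-11/24, -11/24), radius 1/144
input v5: composing its 3 substitution steps yields center (-289/576, -145/288), radius 1/1728
input v2: composing its 3 substitution steps yields center (-1/2, -287/576), radius 1/1728


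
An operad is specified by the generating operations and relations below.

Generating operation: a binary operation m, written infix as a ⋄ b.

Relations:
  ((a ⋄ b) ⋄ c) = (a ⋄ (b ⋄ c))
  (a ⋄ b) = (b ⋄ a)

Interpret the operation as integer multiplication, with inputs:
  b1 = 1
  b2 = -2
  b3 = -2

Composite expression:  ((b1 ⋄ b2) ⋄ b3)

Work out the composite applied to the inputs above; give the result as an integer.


4

(b1 ⋄ b2) = -2
((b1 ⋄ b2) ⋄ b3) = 4


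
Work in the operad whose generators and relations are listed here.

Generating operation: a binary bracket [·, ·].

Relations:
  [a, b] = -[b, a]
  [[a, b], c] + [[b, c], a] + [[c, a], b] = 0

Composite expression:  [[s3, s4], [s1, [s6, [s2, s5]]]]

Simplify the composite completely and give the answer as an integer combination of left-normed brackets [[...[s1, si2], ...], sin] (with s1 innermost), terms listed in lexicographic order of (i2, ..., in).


In the tensor algebra, words opening s1 carry the s1-anchored form.
Composite bracket: [[s3, s4], [s1, [s6, [s2, s5]]]]
Under [a, b] = ab - ba we get 32 signed associative words (2^5 = 32).
Keep just the words that open with s1:
  sign of s1s2s5s6s3s4 is +1, so it contributes +[[[[[s1, s2], s5], s6], s3], s4]
  sign of s1s2s5s6s4s3 is -1, so it contributes -[[[[[s1, s2], s5], s6], s4], s3]
  sign of s1s5s2s6s3s4 is -1, so it contributes -[[[[[s1, s5], s2], s6], s3], s4]
  sign of s1s5s2s6s4s3 is +1, so it contributes +[[[[[s1, s5], s2], s6], s4], s3]
  sign of s1s6s2s5s3s4 is -1, so it contributes -[[[[[s1, s6], s2], s5], s3], s4]
  sign of s1s6s2s5s4s3 is +1, so it contributes +[[[[[s1, s6], s2], s5], s4], s3]
  sign of s1s6s5s2s3s4 is +1, so it contributes +[[[[[s1, s6], s5], s2], s3], s4]
  sign of s1s6s5s2s4s3 is -1, so it contributes -[[[[[s1, s6], s5], s2], s4], s3]

[[[[[s1, s2], s5], s6], s3], s4] - [[[[[s1, s2], s5], s6], s4], s3] - [[[[[s1, s5], s2], s6], s3], s4] + [[[[[s1, s5], s2], s6], s4], s3] - [[[[[s1, s6], s2], s5], s3], s4] + [[[[[s1, s6], s2], s5], s4], s3] + [[[[[s1, s6], s5], s2], s3], s4] - [[[[[s1, s6], s5], s2], s4], s3]


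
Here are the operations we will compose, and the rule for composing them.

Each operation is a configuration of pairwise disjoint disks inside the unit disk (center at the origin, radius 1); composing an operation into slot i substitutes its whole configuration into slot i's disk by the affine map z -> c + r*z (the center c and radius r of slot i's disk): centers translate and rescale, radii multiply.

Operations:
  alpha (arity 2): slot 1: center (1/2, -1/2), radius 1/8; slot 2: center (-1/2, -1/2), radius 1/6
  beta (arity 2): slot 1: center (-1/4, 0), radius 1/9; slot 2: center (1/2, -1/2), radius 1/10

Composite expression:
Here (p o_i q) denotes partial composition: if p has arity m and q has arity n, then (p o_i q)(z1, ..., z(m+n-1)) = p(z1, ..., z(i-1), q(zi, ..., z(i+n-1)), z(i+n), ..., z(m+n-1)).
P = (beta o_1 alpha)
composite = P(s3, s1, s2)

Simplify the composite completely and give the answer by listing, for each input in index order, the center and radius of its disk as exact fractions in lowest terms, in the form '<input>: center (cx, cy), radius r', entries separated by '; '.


s1: center (-11/36, -1/18), radius 1/54; s2: center (1/2, -1/2), radius 1/10; s3: center (-7/36, -1/18), radius 1/72

Follow each s-input down from beta: c' goes to c + r*c', radius to r*r'.
for s3, the 2-step affine chain lands on center (-7/36, -1/18), radius 1/72
for s1, the 2-step affine chain lands on center (-11/36, -1/18), radius 1/54
for s2, the 1-step affine chain lands on center (1/2, -1/2), radius 1/10


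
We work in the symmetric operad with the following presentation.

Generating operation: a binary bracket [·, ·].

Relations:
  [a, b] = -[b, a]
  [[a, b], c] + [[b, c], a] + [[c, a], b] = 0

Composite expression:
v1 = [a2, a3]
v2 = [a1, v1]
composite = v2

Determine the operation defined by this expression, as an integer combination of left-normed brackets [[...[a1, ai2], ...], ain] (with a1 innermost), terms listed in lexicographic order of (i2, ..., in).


Left-normed coefficients sit on the a1-initial expansion words.
Composite bracket: [a1, [a2, a3]]
The bracket unfolds into 4 signed words via [a, b] = ab - ba (2^2 = 4).
Keep just the words that open with a1:
  from a1a2a3, sign +1: term +[[a1, a2], a3]
  from a1a3a2, sign -1: term -[[a1, a3], a2]

[[a1, a2], a3] - [[a1, a3], a2]


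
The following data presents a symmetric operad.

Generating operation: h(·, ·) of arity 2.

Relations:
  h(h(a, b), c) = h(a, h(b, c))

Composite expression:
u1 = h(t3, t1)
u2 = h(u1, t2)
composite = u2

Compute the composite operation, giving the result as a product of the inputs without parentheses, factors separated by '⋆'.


Under associativity of h, the answer is the t's in reading order.
h(t3, t1) flattens to t3 ⋆ t1
h(h(t3, t1), t2) flattens to t3 ⋆ t1 ⋆ t2

t3 ⋆ t1 ⋆ t2


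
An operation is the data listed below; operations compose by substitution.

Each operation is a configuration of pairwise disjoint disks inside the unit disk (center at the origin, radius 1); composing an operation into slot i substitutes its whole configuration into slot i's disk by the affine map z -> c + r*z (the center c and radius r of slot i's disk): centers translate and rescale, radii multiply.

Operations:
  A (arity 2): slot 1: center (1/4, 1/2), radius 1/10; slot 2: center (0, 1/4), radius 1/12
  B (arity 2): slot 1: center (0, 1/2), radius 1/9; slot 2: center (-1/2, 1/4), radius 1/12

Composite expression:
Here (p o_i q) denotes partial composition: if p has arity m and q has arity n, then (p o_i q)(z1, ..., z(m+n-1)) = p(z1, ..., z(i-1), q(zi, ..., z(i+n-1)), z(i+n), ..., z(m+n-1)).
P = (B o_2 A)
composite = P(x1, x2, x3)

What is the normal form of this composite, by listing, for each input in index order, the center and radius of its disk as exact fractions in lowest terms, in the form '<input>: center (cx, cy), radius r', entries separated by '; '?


x1: center (0, 1/2), radius 1/9; x2: center (-23/48, 7/24), radius 1/120; x3: center (-1/2, 13/48), radius 1/144


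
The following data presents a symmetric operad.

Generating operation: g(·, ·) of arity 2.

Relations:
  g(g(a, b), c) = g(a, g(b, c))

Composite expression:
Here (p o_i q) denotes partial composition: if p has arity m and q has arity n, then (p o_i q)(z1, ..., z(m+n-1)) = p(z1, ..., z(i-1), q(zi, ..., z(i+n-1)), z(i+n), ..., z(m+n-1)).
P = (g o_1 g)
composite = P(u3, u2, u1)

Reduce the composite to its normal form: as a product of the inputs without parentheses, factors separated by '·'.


u3 · u2 · u1

The g-tree's shape is irrelevant; the u-reading-order decides.
g(u3, u2) flattens to u3 · u2
g(g(u3, u2), u1) flattens to u3 · u2 · u1


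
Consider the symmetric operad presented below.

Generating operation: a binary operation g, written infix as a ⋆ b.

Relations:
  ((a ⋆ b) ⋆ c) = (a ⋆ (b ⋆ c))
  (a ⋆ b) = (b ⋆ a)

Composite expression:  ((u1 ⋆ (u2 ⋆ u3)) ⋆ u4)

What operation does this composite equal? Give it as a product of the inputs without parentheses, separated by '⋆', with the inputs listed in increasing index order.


With g associative and commutative, the u-input set is all that matters.
(u2 ⋆ u3) unparenthesizes to u2 ⋆ u3
(u1 ⋆ (u2 ⋆ u3)) unparenthesizes to u1 ⋆ u2 ⋆ u3
((u1 ⋆ (u2 ⋆ u3)) ⋆ u4) unparenthesizes to u1 ⋆ u2 ⋆ u3 ⋆ u4
sorting the factors by input index: u1 ⋆ u2 ⋆ u3 ⋆ u4

u1 ⋆ u2 ⋆ u3 ⋆ u4


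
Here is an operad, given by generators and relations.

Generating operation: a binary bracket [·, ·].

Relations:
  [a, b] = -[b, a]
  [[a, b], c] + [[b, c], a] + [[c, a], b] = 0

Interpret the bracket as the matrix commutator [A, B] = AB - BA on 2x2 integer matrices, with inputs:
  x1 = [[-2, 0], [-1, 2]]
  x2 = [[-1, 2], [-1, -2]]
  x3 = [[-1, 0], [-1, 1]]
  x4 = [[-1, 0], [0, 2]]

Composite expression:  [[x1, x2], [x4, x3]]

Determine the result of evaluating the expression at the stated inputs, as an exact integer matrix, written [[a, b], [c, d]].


[[24, 0], [12, -24]]

[x1, x2] = [[2, -8], [-5, -2]]
[x4, x3] = [[0, 0], [-3, 0]]
[[x1, x2], [x4, x3]] = [[24, 0], [12, -24]]


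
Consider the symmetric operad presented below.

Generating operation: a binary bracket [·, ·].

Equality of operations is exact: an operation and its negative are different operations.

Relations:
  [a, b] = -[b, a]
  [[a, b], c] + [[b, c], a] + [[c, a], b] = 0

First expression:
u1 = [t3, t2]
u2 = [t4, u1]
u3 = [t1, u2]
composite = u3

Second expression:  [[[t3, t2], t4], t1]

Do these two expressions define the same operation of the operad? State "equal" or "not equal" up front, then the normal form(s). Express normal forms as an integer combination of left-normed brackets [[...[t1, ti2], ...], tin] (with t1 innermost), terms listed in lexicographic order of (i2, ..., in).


equal — both sides give [[[t1, t2], t3], t4] - [[[t1, t3], t2], t4] - [[[t1, t4], t2], t3] + [[[t1, t4], t3], t2]

The first composite normalizes to [[[t1, t2], t3], t4] - [[[t1, t3], t2], t4] - [[[t1, t4], t2], t3] + [[[t1, t4], t3], t2]
The second composite normalizes to [[[t1, t2], t3], t4] - [[[t1, t3], t2], t4] - [[[t1, t4], t2], t3] + [[[t1, t4], t3], t2]
The normal forms match — equal.


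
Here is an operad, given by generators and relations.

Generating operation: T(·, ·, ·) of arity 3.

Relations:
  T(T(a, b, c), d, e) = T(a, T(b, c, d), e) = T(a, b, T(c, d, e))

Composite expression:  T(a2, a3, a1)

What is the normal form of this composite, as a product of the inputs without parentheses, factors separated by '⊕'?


a2 ⊕ a3 ⊕ a1

Key point: T is associative — brackets drop, the a-order remains.
T(a2, a3, a1) flattens to a2 ⊕ a3 ⊕ a1


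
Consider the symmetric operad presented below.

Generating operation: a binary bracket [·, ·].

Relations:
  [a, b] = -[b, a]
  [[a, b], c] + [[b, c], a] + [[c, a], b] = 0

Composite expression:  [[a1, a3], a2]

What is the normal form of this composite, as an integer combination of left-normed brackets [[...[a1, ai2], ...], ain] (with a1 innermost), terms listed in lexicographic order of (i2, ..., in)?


Left-normed coefficients sit on the a1-initial expansion words.
Composite bracket: [[a1, a3], a2]
Expanding via [a, b] = ab - ba: 4 signed words (2^2 = 4).
The a1-initial words carry the normal form:
  a1a3a2 appears with sign +1, giving the term +[[a1, a3], a2]

[[a1, a3], a2]


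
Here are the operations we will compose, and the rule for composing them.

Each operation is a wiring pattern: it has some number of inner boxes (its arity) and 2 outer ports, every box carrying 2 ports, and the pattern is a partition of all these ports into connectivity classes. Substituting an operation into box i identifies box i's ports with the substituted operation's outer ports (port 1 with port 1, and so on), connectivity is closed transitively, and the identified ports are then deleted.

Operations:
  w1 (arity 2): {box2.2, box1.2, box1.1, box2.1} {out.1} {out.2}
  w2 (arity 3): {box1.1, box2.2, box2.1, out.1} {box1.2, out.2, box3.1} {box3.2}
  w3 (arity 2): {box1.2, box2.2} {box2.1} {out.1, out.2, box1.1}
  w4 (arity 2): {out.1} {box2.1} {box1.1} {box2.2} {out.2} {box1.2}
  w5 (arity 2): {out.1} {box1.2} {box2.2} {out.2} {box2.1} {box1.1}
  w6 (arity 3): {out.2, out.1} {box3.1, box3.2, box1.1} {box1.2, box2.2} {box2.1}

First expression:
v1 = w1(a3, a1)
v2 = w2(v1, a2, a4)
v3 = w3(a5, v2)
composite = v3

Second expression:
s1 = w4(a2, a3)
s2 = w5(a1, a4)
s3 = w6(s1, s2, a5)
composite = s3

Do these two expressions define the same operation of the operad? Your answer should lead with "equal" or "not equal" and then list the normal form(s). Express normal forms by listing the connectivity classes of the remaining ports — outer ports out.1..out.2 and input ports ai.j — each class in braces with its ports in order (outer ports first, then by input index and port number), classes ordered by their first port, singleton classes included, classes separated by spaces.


not equal; first: {out.1, out.2, a5.1} {a1.1, a1.2, a3.1, a3.2} {a2.1, a2.2} {a4.1, a5.2} {a4.2}; second: {out.1, out.2} {a1.1} {a1.2} {a2.1} {a2.2} {a3.1} {a3.2} {a4.1} {a4.2} {a5.1, a5.2}

Normal form of the first expression: {out.1, out.2, a5.1} {a1.1, a1.2, a3.1, a3.2} {a2.1, a2.2} {a4.1, a5.2} {a4.2}
Normal form of the second expression: {out.1, out.2} {a1.1} {a1.2} {a2.1} {a2.2} {a3.1} {a3.2} {a4.1} {a4.2} {a5.1, a5.2}
No match — not equal.


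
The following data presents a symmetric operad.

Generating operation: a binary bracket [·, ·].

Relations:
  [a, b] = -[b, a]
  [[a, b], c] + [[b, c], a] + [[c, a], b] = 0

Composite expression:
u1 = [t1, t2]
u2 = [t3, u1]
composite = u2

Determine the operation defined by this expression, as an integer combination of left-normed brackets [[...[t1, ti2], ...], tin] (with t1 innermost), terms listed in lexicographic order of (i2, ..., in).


-[[t1, t2], t3]

Expand each bracket as ab - ba; the t1-initial words give the coefficients.
Composite bracket: [t3, [t1, t2]]
Full expansion: 4 signed words from ab - ba (2^2 = 4).
Collect the words opening with t1:
  word t1t2t3 has sign -1, contributing -[[t1, t2], t3]


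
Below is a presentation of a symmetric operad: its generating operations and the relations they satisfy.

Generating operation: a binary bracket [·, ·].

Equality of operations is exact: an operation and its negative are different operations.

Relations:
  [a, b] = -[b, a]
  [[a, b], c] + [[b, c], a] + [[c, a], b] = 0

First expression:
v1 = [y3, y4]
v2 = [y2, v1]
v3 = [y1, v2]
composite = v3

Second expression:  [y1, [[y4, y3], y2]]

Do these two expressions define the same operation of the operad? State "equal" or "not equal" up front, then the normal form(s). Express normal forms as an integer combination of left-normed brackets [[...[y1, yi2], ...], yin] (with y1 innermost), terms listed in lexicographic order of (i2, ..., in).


equal; both compose to [[[y1, y2], y3], y4] - [[[y1, y2], y4], y3] - [[[y1, y3], y4], y2] + [[[y1, y4], y3], y2]

The first expression, normalized: [[[y1, y2], y3], y4] - [[[y1, y2], y4], y3] - [[[y1, y3], y4], y2] + [[[y1, y4], y3], y2]
The second expression, normalized: [[[y1, y2], y3], y4] - [[[y1, y2], y4], y3] - [[[y1, y3], y4], y2] + [[[y1, y4], y3], y2]
Both agree, so they are equal.


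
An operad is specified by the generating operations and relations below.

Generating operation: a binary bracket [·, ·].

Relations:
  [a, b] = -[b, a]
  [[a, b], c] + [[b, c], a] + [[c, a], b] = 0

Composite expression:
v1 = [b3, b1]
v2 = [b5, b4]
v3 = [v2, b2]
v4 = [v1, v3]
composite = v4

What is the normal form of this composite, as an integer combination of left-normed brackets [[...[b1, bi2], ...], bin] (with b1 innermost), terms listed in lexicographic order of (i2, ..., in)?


-[[[[b1, b3], b2], b4], b5] + [[[[b1, b3], b2], b5], b4] + [[[[b1, b3], b4], b5], b2] - [[[[b1, b3], b5], b4], b2]

In the tensor algebra, words opening b1 carry the b1-anchored form.
Composite bracket: [[b3, b1], [[b5, b4], b2]]
The bracket unfolds into 16 signed words via [a, b] = ab - ba (2^4 = 16).
Collect the words opening with b1:
  b1b3b2b4b5 appears with sign -1, giving the term -[[[[b1, b3], b2], b4], b5]
  b1b3b2b5b4 appears with sign +1, giving the term +[[[[b1, b3], b2], b5], b4]
  b1b3b4b5b2 appears with sign +1, giving the term +[[[[b1, b3], b4], b5], b2]
  b1b3b5b4b2 appears with sign -1, giving the term -[[[[b1, b3], b5], b4], b2]


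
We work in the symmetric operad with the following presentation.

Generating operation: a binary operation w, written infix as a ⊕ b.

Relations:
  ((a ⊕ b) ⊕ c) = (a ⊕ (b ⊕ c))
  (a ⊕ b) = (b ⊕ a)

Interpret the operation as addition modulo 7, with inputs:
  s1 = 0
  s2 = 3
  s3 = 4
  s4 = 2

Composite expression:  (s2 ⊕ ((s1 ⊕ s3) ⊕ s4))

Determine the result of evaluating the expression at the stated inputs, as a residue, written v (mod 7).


2 (mod 7)

(s1 ⊕ s3) = 4
((s1 ⊕ s3) ⊕ s4) = 6
(s2 ⊕ ((s1 ⊕ s3) ⊕ s4)) = 2


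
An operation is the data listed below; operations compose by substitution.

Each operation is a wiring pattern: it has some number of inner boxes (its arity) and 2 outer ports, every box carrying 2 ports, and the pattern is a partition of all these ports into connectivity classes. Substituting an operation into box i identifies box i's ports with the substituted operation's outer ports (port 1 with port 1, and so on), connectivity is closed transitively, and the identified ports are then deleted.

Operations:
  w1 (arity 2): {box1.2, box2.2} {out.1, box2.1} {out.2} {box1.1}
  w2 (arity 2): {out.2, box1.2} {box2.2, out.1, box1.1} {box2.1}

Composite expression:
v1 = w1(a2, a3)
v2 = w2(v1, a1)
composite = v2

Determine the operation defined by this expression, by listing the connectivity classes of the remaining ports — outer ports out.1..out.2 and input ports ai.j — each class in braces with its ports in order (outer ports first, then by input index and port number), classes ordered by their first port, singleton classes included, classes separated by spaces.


{out.1, a1.2, a3.1} {out.2} {a1.1} {a2.1} {a2.2, a3.2}

After gluing at w2, chains via deleted ports link the a-ports.
composing w1 on (a2, a3), with out.j its own outer ports: {out.1, a3.1} {out.2} {a2.1} {a2.2, a3.2}
composing w2 on (a2, a3, a1), with out.j its own outer ports: {out.1, a1.2, a3.1} {out.2} {a1.1} {a2.1} {a2.2, a3.2}


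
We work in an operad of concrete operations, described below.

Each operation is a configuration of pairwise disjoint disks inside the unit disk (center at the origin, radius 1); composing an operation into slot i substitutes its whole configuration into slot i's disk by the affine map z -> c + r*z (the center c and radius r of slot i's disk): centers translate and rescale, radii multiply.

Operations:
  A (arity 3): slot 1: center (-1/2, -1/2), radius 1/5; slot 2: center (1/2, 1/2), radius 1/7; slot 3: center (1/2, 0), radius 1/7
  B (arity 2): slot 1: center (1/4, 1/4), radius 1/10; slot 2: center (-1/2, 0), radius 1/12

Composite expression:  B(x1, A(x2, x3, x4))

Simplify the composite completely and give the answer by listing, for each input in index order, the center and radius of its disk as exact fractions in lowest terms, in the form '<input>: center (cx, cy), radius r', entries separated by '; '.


x1: center (1/4, 1/4), radius 1/10; x2: center (-13/24, -1/24), radius 1/60; x3: center (-11/24, 1/24), radius 1/84; x4: center (-11/24, 0), radius 1/84


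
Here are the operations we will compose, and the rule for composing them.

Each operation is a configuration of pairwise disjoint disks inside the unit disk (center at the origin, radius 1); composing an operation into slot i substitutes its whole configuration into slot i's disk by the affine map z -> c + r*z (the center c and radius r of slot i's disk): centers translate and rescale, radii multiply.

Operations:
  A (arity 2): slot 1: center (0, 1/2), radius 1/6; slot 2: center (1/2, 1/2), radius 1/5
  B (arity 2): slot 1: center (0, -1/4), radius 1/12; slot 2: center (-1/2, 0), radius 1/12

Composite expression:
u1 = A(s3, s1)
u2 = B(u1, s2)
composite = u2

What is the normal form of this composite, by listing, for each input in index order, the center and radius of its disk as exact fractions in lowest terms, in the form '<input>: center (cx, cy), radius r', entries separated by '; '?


Only the slot chain above each s matters under B; compose those maps.
tracing s3 down its 2-map path: center (0, -5/24), radius 1/72
tracing s1 down its 2-map path: center (1/24, -5/24), radius 1/60
tracing s2 down its 1-map path: center (-1/2, 0), radius 1/12

s1: center (1/24, -5/24), radius 1/60; s2: center (-1/2, 0), radius 1/12; s3: center (0, -5/24), radius 1/72


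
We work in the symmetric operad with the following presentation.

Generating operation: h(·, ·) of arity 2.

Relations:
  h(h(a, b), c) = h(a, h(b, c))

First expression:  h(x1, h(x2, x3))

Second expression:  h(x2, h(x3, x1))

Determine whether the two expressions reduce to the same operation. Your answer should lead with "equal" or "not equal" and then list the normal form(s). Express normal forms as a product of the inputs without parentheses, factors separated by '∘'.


not equal — first x1 ∘ x2 ∘ x3, second x2 ∘ x3 ∘ x1


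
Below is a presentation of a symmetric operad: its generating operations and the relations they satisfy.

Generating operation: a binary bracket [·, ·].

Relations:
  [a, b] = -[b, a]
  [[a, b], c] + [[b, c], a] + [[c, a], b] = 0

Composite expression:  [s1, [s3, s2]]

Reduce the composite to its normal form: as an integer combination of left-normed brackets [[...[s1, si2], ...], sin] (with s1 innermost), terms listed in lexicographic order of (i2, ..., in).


-[[s1, s2], s3] + [[s1, s3], s2]

A multilinear Lie element is pinned by s1-initial words (s1 innermost).
Composite bracket: [s1, [s3, s2]]
Applying ab - ba throughout gives 4 signed words (2^2 = 4).
Collect the words opening with s1:
  s1s2s3 (sign -1) contributes -[[s1, s2], s3]
  s1s3s2 (sign +1) contributes +[[s1, s3], s2]


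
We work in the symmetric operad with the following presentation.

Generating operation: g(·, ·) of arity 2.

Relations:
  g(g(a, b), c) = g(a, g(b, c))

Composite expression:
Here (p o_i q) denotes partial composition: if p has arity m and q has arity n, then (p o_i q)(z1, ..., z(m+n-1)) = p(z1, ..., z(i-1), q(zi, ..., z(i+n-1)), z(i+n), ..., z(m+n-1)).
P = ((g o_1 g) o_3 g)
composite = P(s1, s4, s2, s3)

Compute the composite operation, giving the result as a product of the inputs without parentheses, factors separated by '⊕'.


s1 ⊕ s4 ⊕ s2 ⊕ s3

Every regrouping of g is equal, so read the s-inputs in written order.
g(s1, s4) reduces to s1 ⊕ s4
g(s2, s3) reduces to s2 ⊕ s3
g(g(s1, s4), g(s2, s3)) reduces to s1 ⊕ s4 ⊕ s2 ⊕ s3


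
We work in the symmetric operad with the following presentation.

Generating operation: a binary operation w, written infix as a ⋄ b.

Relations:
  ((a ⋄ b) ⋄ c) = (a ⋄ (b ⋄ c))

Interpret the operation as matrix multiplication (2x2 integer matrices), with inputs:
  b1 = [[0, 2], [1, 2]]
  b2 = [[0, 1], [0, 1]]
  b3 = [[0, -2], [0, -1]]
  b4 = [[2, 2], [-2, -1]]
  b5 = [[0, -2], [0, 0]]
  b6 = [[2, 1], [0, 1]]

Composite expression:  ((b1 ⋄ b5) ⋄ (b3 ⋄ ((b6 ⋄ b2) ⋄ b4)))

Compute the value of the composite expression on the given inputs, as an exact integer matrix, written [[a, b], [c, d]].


[[0, 0], [-4, -2]]

(b1 ⋄ b5) = [[0, 0], [0, -2]]
(b6 ⋄ b2) = [[0, 3], [0, 1]]
((b6 ⋄ b2) ⋄ b4) = [[-6, -3], [-2, -1]]
(b3 ⋄ ((b6 ⋄ b2) ⋄ b4)) = [[4, 2], [2, 1]]
((b1 ⋄ b5) ⋄ (b3 ⋄ ((b6 ⋄ b2) ⋄ b4))) = [[0, 0], [-4, -2]]


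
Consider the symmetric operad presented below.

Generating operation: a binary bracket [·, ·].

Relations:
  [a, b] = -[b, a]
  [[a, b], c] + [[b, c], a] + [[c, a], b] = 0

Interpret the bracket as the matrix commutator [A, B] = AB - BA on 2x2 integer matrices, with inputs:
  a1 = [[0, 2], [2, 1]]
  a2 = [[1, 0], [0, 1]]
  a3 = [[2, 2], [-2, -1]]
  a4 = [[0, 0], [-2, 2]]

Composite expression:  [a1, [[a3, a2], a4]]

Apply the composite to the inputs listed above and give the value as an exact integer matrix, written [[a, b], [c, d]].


[a3, a2] = [[0, 0], [0, 0]]
[[a3, a2], a4] = [[0, 0], [0, 0]]
[a1, [[a3, a2], a4]] = [[0, 0], [0, 0]]

[[0, 0], [0, 0]]


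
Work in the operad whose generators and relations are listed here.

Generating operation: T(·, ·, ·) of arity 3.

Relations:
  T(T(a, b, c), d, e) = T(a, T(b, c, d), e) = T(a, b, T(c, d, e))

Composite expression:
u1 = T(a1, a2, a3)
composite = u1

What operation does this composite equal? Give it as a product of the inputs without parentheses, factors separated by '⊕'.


The T-tree's shape is irrelevant; the a-reading-order decides.
T(a1, a2, a3) reduces to a1 ⊕ a2 ⊕ a3

a1 ⊕ a2 ⊕ a3


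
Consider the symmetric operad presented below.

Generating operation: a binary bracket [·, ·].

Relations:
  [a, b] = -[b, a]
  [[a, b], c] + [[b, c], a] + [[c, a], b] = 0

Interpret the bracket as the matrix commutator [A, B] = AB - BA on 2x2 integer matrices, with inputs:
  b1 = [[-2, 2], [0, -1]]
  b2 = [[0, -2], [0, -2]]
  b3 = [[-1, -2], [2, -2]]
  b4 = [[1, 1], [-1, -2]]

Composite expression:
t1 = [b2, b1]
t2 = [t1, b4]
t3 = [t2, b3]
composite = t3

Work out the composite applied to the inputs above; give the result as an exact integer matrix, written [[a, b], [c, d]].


[[-12, 14], [8, 12]]

[b2, b1] = [[0, 2], [0, 0]]
[[b2, b1], b4] = [[-2, -6], [0, 2]]
[[[b2, b1], b4], b3] = [[-12, 14], [8, 12]]


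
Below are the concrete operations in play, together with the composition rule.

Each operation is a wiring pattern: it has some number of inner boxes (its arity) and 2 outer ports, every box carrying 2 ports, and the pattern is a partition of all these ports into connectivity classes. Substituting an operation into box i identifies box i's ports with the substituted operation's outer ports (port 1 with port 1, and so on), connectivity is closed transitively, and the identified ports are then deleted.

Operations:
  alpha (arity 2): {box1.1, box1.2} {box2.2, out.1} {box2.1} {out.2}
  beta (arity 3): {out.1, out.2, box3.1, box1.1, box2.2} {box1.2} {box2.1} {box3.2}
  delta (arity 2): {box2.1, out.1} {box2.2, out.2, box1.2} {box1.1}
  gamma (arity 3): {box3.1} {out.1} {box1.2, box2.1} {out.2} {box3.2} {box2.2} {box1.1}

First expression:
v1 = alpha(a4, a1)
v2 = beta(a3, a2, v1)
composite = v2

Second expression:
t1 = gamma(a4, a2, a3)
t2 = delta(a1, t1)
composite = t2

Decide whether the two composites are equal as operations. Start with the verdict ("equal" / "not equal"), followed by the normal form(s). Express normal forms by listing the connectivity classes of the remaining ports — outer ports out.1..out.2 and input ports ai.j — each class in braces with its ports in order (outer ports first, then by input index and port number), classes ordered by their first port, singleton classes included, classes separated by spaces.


not equal: they reduce to {out.1, out.2, a1.2, a2.2, a3.1} {a1.1} {a2.1} {a3.2} {a4.1, a4.2} and {out.1} {out.2, a1.2} {a1.1} {a2.1, a4.2} {a2.2} {a3.1} {a3.2} {a4.1}

Normal form of the first expression: {out.1, out.2, a1.2, a2.2, a3.1} {a1.1} {a2.1} {a3.2} {a4.1, a4.2}
Normal form of the second expression: {out.1} {out.2, a1.2} {a1.1} {a2.1, a4.2} {a2.2} {a3.1} {a3.2} {a4.1}
They disagree, so not equal.


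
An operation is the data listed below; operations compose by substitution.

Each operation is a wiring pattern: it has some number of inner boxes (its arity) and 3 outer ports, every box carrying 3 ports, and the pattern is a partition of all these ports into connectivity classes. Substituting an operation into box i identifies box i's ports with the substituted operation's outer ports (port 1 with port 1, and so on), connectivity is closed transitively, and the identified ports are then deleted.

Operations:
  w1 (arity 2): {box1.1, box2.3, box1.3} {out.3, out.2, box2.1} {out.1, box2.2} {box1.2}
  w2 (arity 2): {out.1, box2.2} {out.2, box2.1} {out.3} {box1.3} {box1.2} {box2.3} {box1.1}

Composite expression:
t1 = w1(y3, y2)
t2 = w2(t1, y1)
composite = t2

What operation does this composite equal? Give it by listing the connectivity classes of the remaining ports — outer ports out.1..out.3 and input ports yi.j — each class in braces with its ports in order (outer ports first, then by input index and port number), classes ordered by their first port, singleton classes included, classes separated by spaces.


Reachability decides: close wires over w2-identified ports.
after w1, the pattern on (y3, y2) reads {out.1, y2.2} {out.2, out.3, y2.1} {y2.3, y3.1, y3.3} {y3.2} (out.j = its outer ports)
after w2, the pattern on (y3, y2, y1) reads {out.1, y1.2} {out.2, y1.1} {out.3} {y1.3} {y2.1} {y2.2} {y2.3, y3.1, y3.3} {y3.2} (out.j = its outer ports)

{out.1, y1.2} {out.2, y1.1} {out.3} {y1.3} {y2.1} {y2.2} {y2.3, y3.1, y3.3} {y3.2}


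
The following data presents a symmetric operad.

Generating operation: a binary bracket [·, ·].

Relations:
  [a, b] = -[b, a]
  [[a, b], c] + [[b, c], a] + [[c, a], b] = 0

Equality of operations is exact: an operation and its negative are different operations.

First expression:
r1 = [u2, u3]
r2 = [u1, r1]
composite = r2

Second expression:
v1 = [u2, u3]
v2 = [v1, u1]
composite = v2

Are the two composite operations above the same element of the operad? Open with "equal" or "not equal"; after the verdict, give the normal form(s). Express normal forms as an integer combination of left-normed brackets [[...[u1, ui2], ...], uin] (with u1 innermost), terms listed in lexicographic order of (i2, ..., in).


The first expression reduces to [[u1, u2], u3] - [[u1, u3], u2]
The second expression reduces to -[[u1, u2], u3] + [[u1, u3], u2]
The normal forms differ: not equal.

not equal: they reduce to [[u1, u2], u3] - [[u1, u3], u2] and -[[u1, u2], u3] + [[u1, u3], u2]


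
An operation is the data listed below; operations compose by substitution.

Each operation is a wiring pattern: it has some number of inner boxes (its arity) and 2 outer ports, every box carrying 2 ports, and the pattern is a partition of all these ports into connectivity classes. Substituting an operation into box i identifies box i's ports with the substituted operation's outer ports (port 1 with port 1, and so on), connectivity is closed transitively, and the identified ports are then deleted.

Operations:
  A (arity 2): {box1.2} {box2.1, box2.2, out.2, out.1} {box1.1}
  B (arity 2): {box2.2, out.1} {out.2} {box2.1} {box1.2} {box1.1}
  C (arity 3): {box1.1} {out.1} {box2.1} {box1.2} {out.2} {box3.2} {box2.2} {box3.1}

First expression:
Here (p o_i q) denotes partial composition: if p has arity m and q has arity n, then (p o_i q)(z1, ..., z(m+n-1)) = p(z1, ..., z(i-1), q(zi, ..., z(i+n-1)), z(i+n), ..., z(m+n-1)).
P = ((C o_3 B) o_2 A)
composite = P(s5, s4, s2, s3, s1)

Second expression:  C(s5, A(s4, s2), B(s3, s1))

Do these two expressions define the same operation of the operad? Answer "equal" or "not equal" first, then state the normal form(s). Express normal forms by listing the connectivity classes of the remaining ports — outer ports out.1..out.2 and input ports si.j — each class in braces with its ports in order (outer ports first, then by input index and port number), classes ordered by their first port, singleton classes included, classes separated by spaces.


equal; the common form is {out.1} {out.2} {s1.1} {s1.2} {s2.1, s2.2} {s3.1} {s3.2} {s4.1} {s4.2} {s5.1} {s5.2}


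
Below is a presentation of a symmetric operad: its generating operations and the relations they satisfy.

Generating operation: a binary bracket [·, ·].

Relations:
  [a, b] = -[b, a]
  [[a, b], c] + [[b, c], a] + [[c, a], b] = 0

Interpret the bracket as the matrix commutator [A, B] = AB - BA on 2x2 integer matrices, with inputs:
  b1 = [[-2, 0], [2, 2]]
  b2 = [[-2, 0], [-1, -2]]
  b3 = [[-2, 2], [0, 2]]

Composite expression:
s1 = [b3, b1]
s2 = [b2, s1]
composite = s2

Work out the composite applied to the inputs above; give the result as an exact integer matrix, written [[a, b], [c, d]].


[[8, 0], [-8, -8]]

[b3, b1] = [[4, 8], [8, -4]]
[b2, [b3, b1]] = [[8, 0], [-8, -8]]


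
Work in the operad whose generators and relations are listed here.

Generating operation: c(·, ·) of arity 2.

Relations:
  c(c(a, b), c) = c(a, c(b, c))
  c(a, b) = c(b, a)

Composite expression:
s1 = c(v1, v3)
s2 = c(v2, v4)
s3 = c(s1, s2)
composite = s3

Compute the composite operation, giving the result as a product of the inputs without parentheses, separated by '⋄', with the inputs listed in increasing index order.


v1 ⋄ v2 ⋄ v3 ⋄ v4

Shape and order are irrelevant to c; the v-input set decides.
c(v1, v3) unparenthesizes to v1 ⋄ v3
c(v2, v4) unparenthesizes to v2 ⋄ v4
c(c(v1, v3), c(v2, v4)) unparenthesizes to v1 ⋄ v3 ⋄ v2 ⋄ v4
putting the inputs in ascending order: v1 ⋄ v2 ⋄ v3 ⋄ v4


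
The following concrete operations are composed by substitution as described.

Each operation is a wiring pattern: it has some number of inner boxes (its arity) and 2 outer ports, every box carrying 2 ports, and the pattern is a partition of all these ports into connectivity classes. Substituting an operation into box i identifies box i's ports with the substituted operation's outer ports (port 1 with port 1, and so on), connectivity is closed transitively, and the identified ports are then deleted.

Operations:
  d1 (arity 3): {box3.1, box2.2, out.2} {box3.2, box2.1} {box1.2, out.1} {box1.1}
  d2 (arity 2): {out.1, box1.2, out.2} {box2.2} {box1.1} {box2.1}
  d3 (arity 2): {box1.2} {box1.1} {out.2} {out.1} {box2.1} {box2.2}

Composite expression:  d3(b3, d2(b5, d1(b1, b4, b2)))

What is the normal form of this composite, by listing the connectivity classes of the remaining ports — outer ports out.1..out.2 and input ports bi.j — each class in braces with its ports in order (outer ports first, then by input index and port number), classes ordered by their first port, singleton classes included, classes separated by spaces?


After gluing at d3, chains via deleted ports link the b-ports.
composing d1 on (b1, b4, b2), with out.j its own outer ports: {out.1, b1.2} {out.2, b2.1, b4.2} {b1.1} {b2.2, b4.1}
composing d2 on (b5, b1, b4, b2), with out.j its own outer ports: {out.1, out.2, b5.2} {b1.1} {b1.2} {b2.1, b4.2} {b2.2, b4.1} {b5.1}
composing d3 on (b3, b5, b1, b4, b2), with out.j its own outer ports: {out.1} {out.2} {b1.1} {b1.2} {b2.1, b4.2} {b2.2, b4.1} {b3.1} {b3.2} {b5.1} {b5.2}

{out.1} {out.2} {b1.1} {b1.2} {b2.1, b4.2} {b2.2, b4.1} {b3.1} {b3.2} {b5.1} {b5.2}


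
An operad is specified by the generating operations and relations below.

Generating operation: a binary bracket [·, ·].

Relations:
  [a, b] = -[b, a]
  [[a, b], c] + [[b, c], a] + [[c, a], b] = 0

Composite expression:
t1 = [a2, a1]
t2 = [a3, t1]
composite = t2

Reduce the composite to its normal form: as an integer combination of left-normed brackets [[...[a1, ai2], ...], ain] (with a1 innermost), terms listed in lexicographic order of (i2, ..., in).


Skip Jacobi rewriting: expand, keep a1-initial words, read off terms.
Composite bracket: [a3, [a2, a1]]
Full expansion: 4 signed words from ab - ba (2^2 = 4).
Coefficients come from the a1-initial words:
  from a1a2a3, sign +1: term +[[a1, a2], a3]

[[a1, a2], a3]


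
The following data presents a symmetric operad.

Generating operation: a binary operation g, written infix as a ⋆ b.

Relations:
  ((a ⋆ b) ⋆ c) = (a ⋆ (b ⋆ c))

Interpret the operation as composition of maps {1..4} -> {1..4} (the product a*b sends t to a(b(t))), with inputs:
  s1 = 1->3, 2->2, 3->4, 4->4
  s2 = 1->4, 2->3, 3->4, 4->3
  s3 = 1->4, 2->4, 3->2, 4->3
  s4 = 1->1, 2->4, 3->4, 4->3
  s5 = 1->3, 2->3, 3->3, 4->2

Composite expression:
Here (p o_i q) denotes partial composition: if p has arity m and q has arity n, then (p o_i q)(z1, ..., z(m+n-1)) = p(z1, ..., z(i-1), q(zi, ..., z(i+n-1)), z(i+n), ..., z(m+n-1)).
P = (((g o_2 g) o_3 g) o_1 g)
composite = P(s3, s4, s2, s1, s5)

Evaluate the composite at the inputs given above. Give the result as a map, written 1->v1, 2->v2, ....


1->3, 2->3, 3->3, 4->3

(s3 ⋆ s4) = 1->4, 2->3, 3->3, 4->2
(s1 ⋆ s5) = 1->4, 2->4, 3->4, 4->2
(s2 ⋆ (s1 ⋆ s5)) = 1->3, 2->3, 3->3, 4->3
((s3 ⋆ s4) ⋆ (s2 ⋆ (s1 ⋆ s5))) = 1->3, 2->3, 3->3, 4->3


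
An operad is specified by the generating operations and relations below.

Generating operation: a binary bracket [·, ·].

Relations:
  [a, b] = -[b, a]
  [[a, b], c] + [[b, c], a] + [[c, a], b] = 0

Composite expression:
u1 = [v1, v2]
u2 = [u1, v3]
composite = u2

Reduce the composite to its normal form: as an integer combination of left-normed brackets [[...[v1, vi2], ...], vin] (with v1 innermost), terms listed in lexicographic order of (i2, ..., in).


[[v1, v2], v3]

Skip Jacobi rewriting: expand, keep v1-initial words, read off terms.
Composite bracket: [[v1, v2], v3]
The bracket unfolds into 4 signed words via [a, b] = ab - ba (2^2 = 4).
Coefficients come from the v1-initial words:
  sign of v1v2v3 is +1, so it contributes +[[v1, v2], v3]


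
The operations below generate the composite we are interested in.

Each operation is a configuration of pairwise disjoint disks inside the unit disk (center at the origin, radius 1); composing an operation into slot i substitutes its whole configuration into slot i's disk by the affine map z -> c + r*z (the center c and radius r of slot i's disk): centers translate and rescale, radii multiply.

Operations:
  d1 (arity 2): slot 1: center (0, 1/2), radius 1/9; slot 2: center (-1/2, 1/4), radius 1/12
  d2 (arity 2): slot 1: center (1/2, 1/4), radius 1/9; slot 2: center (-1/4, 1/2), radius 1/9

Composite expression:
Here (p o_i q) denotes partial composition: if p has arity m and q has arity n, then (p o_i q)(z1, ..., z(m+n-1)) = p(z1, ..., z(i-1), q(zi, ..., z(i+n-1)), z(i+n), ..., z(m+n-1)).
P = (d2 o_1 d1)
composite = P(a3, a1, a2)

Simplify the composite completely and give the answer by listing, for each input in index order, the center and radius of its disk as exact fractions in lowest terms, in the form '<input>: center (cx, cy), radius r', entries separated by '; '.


a1: center (4/9, 5/18), radius 1/108; a2: center (-1/4, 1/2), radius 1/9; a3: center (1/2, 11/36), radius 1/81

Only the slot chain above each a matters under d2; compose those maps.
tracing a3 down its 2-map path: center (1/2, 11/36), radius 1/81
tracing a1 down its 2-map path: center (4/9, 5/18), radius 1/108
tracing a2 down its 1-map path: center (-1/4, 1/2), radius 1/9


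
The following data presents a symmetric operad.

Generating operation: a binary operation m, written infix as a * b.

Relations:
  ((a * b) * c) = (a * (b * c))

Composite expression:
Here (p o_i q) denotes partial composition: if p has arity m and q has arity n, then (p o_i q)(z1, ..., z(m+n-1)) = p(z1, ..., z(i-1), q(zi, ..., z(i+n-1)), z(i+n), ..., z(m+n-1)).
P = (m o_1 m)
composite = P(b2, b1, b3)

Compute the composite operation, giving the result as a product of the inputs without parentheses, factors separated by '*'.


b2 * b1 * b3

Under associativity of m, the answer is the b's in reading order.
(b2 * b1) collapses to b2 * b1
((b2 * b1) * b3) collapses to b2 * b1 * b3
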